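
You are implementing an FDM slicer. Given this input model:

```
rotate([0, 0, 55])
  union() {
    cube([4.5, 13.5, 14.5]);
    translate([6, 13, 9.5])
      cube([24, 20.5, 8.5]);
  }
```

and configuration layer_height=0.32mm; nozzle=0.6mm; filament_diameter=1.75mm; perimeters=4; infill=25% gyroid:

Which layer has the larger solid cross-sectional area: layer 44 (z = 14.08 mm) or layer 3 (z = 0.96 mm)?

Layer 44 (z = 14.08): the cube is present — its section is the full 4.5×13.5 rectangle (area 60.75 mm²); the cube at (6, 13) is present — its section is the full 24×20.5 rectangle (area 492.00 mm²); Taking the union: the 2 present regions are separate (no shared area or edge), so areas and boundary lengths simply add and each stays a separate island — area = 552.75 mm²; (whole slice rotated 55° about Z — lengths, areas and connectivity unchanged). So its area = 552.75 mm². Layer 3 (z = 0.96): the 4.5×13.5 cube contributes its full rectangle (area 60.75 mm²); the cube at (6, 13) is not intersected at this z (z outside [9.5, 18]); Combining (union): only the 4.5×13.5 cube is present, so the union is just that shape — area = 60.75 mm²; (whole slice rotated 55° about Z — lengths, areas and connectivity unchanged). So its area = 60.75 mm². Layer 44 is larger (552.75 vs 60.75 mm²).

layer 44 (z = 14.08 mm)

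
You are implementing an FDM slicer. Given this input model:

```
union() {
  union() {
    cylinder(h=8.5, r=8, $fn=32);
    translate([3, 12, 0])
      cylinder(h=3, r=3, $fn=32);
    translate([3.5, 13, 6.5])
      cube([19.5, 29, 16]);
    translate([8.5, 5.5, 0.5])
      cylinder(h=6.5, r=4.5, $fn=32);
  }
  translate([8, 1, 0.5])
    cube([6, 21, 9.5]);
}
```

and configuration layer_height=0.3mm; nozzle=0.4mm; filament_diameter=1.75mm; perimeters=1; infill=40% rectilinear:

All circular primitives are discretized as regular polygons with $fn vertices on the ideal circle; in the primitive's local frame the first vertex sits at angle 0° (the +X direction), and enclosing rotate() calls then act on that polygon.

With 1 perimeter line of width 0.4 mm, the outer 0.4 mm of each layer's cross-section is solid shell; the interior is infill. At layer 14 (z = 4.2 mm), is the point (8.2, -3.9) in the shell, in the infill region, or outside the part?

outside

At z = 4.2 mm: the r=8 cylinder contributes a regular 32-gon of circumradius 8; the cylinder at (3, 12) is not intersected at this z (z outside [0, 3]); the cube at (3.5, 13) is not intersected at this z (z outside [6.5, 22.5]); the r=4.5 cylinder at (8.5, 5.5) contributes a regular 32-gon of circumradius 4.5; Taking the union: the regions partially overlap (shared area 10.95 mm²), so overlapping operands fuse into one piece — 1 connected region; the 6×21 cube at (8, 1) contributes its full rectangle; Combining (union): the regions partially overlap (shared area 36.08 mm²), so overlapping operands fuse into one piece — 1 connected region. Overall, the cross-section is a single solid region. The nearest boundary edge runs (7.39, -3.06)→(6.65, -4.44); distance from the point to it = 1.11 mm. The point is not inside any of the regions above, so it lies outside the cross-section (1.11 mm from the nearest boundary).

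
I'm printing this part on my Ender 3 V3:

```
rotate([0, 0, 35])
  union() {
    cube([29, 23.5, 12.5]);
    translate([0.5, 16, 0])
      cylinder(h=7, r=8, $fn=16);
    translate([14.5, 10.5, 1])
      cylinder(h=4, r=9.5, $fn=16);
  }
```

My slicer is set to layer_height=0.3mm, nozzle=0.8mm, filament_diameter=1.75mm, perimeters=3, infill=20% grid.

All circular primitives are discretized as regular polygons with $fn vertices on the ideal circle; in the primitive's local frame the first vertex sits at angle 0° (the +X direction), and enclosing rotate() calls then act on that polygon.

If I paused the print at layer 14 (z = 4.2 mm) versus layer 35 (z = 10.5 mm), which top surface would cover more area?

layer 14 (z = 4.2 mm)

Layer 14 (z = 4.2): the 29×23.5 cube contributes its full rectangle (area 681.50 mm²); the r=8 cylinder at (0.5, 16) gives a regular 16-gon of circumradius 8 (constant along its height) (area = (16/2)·8.000²·sin(360°/16) = 195.93 mm²); the r=9.5 cylinder at (14.5, 10.5) gives a regular 16-gon of circumradius 9.5 (constant along its height) (area = (16/2)·9.500²·sin(360°/16) = 276.30 mm²); Taking the union: the regions partially overlap — summed areas 1153.73 mm² minus the doubly-counted overlap 381.36 mm² gives 772.37 mm² — area = 772.37 mm²; (rotated 35° about Z; rotation is an isometry so areas/perimeters/island counts are preserved). So its area = 772.37 mm². Layer 35 (z = 10.5): the cube is present — its section is the full 29×23.5 rectangle (area 681.50 mm²); the cylinder at (0.5, 16) is not intersected at this z (z outside [0, 7]); the cylinder at (14.5, 10.5) is absent (z outside [1, 5]); Merging all regions: only the 29×23.5 cube is present, so the union is just that shape — area = 681.50 mm²; (whole slice rotated 35° about Z — lengths, areas and connectivity unchanged). So its area = 681.50 mm². Layer 14 is larger (772.37 vs 681.50 mm²).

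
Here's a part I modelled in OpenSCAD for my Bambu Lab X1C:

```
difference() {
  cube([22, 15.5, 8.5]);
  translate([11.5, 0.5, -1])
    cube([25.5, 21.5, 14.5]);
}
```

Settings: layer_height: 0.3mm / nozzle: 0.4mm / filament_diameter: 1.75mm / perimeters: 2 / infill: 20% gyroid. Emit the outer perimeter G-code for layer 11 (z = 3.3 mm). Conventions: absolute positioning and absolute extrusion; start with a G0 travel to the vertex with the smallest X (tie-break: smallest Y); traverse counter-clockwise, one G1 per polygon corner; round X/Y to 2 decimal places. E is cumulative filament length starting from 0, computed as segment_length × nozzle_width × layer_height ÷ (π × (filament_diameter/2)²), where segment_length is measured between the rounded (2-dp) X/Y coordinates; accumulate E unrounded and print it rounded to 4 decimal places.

G0 X0.00 Y0.00 Z3.30
G1 X22.00 Y0.00 E1.0976
G1 X22.00 Y0.50 E1.1225
G1 X11.50 Y0.50 E1.6464
G1 X11.50 Y15.50 E2.3947
G1 X0.00 Y15.50 E2.9685
G1 X0.00 Y0.00 E3.7418

At z = 3.3 mm: the cube is present — its section is the full 22×15.5 rectangle; the cube at (11.5, 0.5) is present — its section is the full 25.5×21.5 rectangle; Taking the first minus the rest: starting from the 22×15.5 cube, the 25.5×21.5 cube at (11.5, 0.5) partially overlaps it — only the 157.50 mm² overlap (of its 548.25 mm²) is removed, clipping the outline — 1 connected region. The outline is a single polygon with 6 vertices. Extrusion per mm of travel: 0.4 × 0.3 / (π × 0.875²) = 0.049890. Accumulating E over each segment gives final E = 3.7418.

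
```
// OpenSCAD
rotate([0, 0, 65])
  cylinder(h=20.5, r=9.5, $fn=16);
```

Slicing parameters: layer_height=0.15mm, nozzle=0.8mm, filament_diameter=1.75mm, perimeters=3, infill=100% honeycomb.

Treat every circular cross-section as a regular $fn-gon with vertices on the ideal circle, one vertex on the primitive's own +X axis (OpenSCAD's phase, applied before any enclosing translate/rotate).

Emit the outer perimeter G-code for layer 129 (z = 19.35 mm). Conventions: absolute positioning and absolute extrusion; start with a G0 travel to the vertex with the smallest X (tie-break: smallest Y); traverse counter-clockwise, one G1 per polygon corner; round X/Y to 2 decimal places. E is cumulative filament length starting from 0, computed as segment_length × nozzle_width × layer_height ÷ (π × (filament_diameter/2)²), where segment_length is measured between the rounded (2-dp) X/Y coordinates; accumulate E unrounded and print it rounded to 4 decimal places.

G0 X-9.49 Y0.41 Z19.35
G1 X-8.93 Y-3.25 E0.1847
G1 X-7.00 Y-6.42 E0.3699
G1 X-4.01 Y-8.61 E0.5548
G1 X-0.41 Y-9.49 E0.7397
G1 X3.25 Y-8.93 E0.9244
G1 X6.42 Y-7.00 E1.1096
G1 X8.61 Y-4.01 E1.2945
G1 X9.49 Y-0.41 E1.4794
G1 X8.93 Y3.25 E1.6641
G1 X7.00 Y6.42 E1.8492
G1 X4.01 Y8.61 E2.0341
G1 X0.41 Y9.49 E2.2190
G1 X-3.25 Y8.93 E2.4038
G1 X-6.42 Y7.00 E2.5889
G1 X-8.61 Y4.01 E2.7738
G1 X-9.49 Y0.41 E2.9587

At z = 19.35 mm: the cylinder: section is a regular 16-gon, circumradius r=9.5; (rotated 65° about Z; rotation is an isometry so areas/perimeters/island counts are preserved). The outline is a single polygon with 16 vertices. Extrusion per mm of travel: 0.8 × 0.15 / (π × 0.875²) = 0.049890. Accumulating E over each segment gives final E = 2.9587.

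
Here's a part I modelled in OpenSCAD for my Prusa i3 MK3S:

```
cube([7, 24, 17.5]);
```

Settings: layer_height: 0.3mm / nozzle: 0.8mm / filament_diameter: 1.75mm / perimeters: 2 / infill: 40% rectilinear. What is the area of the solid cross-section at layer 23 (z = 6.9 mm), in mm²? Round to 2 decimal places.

168.00 mm²

At z = 6.9 mm: the cube (footprint 7×24) is included at this height (area 168.00 mm²). Overall, the cross-section is a single solid region. Net area = 168.00 mm².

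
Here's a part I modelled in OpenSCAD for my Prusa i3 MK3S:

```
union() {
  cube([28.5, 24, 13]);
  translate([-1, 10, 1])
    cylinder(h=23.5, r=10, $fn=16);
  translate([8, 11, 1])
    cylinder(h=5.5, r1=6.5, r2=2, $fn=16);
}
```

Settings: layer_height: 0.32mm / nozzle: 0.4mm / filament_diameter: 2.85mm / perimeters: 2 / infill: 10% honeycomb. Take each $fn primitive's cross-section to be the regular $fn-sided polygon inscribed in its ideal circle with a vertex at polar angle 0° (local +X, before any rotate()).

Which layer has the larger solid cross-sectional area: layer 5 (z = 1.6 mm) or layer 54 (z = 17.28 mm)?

Layer 5 (z = 1.6): the cube (footprint 28.5×24) is included at this height (area 684.00 mm²); the r=10 cylinder at (-1, 10) gives a regular 16-gon of circumradius 10 (constant along its height) (area = (16/2)·10.000²·sin(360°/16) = 306.15 mm²); the cone at (8, 11) contributes a regular 16-gon of circumradius 6.009 (interpolated between r1=6.5 and r2=2 at t=0.109) (area = (16/2)·6.009²·sin(360°/16) = 110.55 mm²); Combining (union): the regions partially overlap — summed areas 1100.69 mm² minus the doubly-counted overlap 243.82 mm² gives 856.87 mm² — area = 856.87 mm². So its area = 856.87 mm². Layer 54 (z = 17.28): the cube does not reach this height (z outside [0, 13]); the cylinder at (-1, 10): section is a regular 16-gon, circumradius r=10 (area = (16/2)·10.000²·sin(360°/16) = 306.15 mm²); the cone at (8, 11) is absent (z outside [1, 6.5]); Taking the union: only the r=10 cylinder at (-1, 10) is present, so the union is just that shape — area = 306.15 mm². So its area = 306.15 mm². Layer 5 is larger (856.87 vs 306.15 mm²).

layer 5 (z = 1.6 mm)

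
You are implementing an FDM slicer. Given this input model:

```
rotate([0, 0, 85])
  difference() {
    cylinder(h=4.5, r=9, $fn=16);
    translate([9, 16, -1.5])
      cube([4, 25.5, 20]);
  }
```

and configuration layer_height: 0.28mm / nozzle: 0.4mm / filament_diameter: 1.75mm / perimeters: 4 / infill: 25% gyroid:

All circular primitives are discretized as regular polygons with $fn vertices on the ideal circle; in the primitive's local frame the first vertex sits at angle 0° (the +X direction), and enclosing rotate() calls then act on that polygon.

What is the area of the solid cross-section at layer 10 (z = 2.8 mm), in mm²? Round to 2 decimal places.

At z = 2.8 mm: the r=9 cylinder gives a regular 16-gon of circumradius 9 (constant along its height) (area = (16/2)·9.000²·sin(360°/16) = 247.98 mm²); the cube at (9, 16) is present — its section is the full 4×25.5 rectangle (area 102.00 mm²); Taking the first minus the rest: starting from the r=9 cylinder (247.98 mm²), the 4×25.5 cube at (9, 16) misses the remaining region (no effect) — area = 247.98 mm²; (whole slice rotated 85° about Z — lengths, areas and connectivity unchanged). Overall, the cross-section is a single solid region. Net area = 247.98 mm².

247.98 mm²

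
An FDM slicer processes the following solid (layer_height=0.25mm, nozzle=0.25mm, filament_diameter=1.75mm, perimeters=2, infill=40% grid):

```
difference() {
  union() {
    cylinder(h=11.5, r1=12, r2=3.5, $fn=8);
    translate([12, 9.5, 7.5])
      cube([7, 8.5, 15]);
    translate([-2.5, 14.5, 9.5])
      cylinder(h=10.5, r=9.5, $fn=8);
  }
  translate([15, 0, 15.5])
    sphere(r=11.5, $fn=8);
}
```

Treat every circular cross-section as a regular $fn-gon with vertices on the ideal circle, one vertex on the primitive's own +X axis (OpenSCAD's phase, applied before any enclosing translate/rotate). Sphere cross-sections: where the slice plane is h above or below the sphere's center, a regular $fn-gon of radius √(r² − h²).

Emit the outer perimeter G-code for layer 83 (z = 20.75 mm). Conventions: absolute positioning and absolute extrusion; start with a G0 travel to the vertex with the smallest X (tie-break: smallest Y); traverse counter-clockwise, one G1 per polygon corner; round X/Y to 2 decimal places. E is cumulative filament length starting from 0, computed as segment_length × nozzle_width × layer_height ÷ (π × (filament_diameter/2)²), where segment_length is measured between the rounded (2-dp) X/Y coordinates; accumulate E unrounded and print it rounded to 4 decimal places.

At z = 20.75 mm: the cone is absent (z outside [0, 11.5]); the cube at (12, 9.5) (footprint 7×8.5) is included at this height; the cylinder at (-2.5, 14.5) is absent (z outside [9.5, 20]); Taking the union: only the 7×8.5 cube at (12, 9.5) is present, so the union is just that shape — 1 connected region; the sphere at (15, 0): section is a regular 8-gon, circumradius = √(r²−h²) = √(11.5²−5.25²) = 10.232; Subtracting the remaining from the first: starting from the result so far, the r=11.5 sphere at (15, 0) partially overlaps it — only the 1.29 mm² overlap (of its 296.10 mm²) is removed, clipping the outline — 1 connected region. The outline is a single polygon with 7 vertices. Extrusion per mm of travel: 0.25 × 0.25 / (π × 0.875²) = 0.025984. Accumulating E over each segment gives final E = 0.8130.

G0 X12.00 Y9.50 Z20.75
G1 X13.23 Y9.50 E0.0320
G1 X15.00 Y10.23 E0.0817
G1 X16.77 Y9.50 E0.1315
G1 X19.00 Y9.50 E0.1894
G1 X19.00 Y18.00 E0.4103
G1 X12.00 Y18.00 E0.5922
G1 X12.00 Y9.50 E0.8130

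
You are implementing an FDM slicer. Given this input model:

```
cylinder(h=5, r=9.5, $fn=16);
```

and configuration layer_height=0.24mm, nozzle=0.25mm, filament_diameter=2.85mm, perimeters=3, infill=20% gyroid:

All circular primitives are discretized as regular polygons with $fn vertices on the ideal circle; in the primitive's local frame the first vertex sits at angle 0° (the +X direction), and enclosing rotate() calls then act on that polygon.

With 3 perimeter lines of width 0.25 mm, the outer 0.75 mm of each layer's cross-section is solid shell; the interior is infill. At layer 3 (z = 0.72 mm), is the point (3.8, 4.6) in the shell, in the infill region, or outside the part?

At z = 0.72 mm: the cylinder: section is a regular 16-gon, circumradius r=9.5. Overall, the cross-section is a single solid region. The nearest boundary edge runs (6.72, 6.72)→(3.64, 8.78); distance from the point to it = 3.38 mm. The point is inside the cross-section and 3.38 mm from the nearest boundary — more than the 0.75 mm shell width (3 × 0.25), so it's in the infill interior.

infill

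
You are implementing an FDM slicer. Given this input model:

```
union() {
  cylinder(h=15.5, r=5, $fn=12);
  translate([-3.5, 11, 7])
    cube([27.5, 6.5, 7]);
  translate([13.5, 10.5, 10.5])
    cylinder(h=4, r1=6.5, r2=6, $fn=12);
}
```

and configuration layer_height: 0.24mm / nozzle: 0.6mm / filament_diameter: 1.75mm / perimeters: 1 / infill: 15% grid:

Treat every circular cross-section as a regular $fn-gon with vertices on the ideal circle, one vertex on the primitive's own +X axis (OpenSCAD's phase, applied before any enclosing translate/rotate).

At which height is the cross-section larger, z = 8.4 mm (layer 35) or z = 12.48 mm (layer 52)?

Layer 35 (z = 8.4): the r=5 cylinder gives a regular 12-gon of circumradius 5 (constant along its height) (area = (12/2)·5.000²·sin(360°/12) = 75.00 mm²); the cube at (-3.5, 11) is present — its section is the full 27.5×6.5 rectangle (area 178.75 mm²); the cone at (13.5, 10.5) does not reach this height (z outside [10.5, 14.5]); Combining (union): the 2 present regions are separate (no shared area or edge), so areas and boundary lengths simply add and each stays a separate island — area = 253.75 mm². So its area = 253.75 mm². Layer 52 (z = 12.48): the cylinder: section is a regular 12-gon, circumradius r=5 (area = (12/2)·5.000²·sin(360°/12) = 75.00 mm²); the cube at (-3.5, 11) is present — its section is the full 27.5×6.5 rectangle (area 178.75 mm²); the cone at (13.5, 10.5) (r1=6.5→r2=6) has section circumradius 6.252 here — a regular 12-gon (area = (12/2)·6.252²·sin(360°/12) = 117.28 mm²); Taking the union: the regions partially overlap — summed areas 371.03 mm² minus the doubly-counted overlap 52.46 mm² gives 318.58 mm² — area = 318.58 mm². So its area = 318.58 mm². Layer 52 is larger (318.58 vs 253.75 mm²).

layer 52 (z = 12.48 mm)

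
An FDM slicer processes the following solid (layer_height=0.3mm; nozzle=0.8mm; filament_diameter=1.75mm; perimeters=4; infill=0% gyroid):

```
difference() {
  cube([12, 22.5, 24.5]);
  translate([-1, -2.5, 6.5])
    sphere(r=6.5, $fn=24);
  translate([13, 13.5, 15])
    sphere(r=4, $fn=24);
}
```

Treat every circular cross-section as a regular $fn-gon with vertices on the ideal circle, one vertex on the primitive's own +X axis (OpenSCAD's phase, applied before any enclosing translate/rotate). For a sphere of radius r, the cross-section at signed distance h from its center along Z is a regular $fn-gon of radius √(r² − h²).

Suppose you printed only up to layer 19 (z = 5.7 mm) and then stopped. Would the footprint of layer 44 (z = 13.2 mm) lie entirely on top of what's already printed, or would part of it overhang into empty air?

Compare the two slices. At z = 5.7: the 12×22.5 cube contributes its full rectangle (area 270.00 mm²); the r=6.5 sphere at (-1, -2.5) contributes a regular 24-gon of circumradius √(6.5²−0.8²) = 6.451 (area = (24/2)·6.451²·sin(360°/24) = 129.23 mm²); the sphere at (13, 13.5) is absent (|z−center|=9.300 > r=4); Subtracting the remaining from the first: starting from the 12×22.5 cube (270.00 mm²), the r=6.5 sphere at (-1, -2.5) partially overlaps it — only the 12.81 mm² overlap (of its 129.23 mm²) is removed, clipping the outline — area = 257.19 mm². At z = 13.2: the cube is present — its section is the full 12×22.5 rectangle (area 270.00 mm²); the sphere at (-1, -2.5) does not reach this height (|z−center|=6.700 > r=6.5); the r=4 sphere at (13, 13.5) contributes a regular 24-gon of circumradius √(4²−1.8²) = 3.572 (area = (24/2)·3.572²·sin(360°/24) = 39.63 mm²); After the difference (first − rest): starting from the 12×22.5 cube (270.00 mm²), the r=4 sphere at (13, 13.5) partially overlaps it — only the 12.80 mm² overlap (of its 39.63 mm²) is removed, clipping the outline — area = 257.20 mm². Checking containment: at z = 13.2 the cross-section extends beyond the z = 5.7 cross-section by about 12.81 mm².

part overhangs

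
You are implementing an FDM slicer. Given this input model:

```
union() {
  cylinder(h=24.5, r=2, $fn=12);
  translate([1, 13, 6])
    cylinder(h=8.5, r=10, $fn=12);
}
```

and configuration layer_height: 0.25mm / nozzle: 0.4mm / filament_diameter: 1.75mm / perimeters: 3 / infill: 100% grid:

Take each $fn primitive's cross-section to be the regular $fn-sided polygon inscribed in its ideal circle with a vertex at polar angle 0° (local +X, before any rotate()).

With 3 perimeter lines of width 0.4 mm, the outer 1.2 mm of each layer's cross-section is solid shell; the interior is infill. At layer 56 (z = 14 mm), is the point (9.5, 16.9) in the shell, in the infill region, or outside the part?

shell

At z = 14 mm: the cylinder: section is a regular 12-gon, circumradius r=2; the r=10 cylinder at (1, 13) gives a regular 12-gon of circumradius 10 (constant along its height); Merging all regions: the 2 present regions are separate (no shared area or edge), so areas and boundary lengths simply add and each stays a separate island — 2 connected regions. Overall, the cross-section has 2 separate islands. The nearest boundary edge runs (9.66, 18.00)→(11.00, 13.00); distance from the point to it = 0.44 mm. (Shell/infill is judged within the island containing the point — the largest one.) The point is inside the cross-section, 0.44 mm from the nearest boundary — within the 1.2 mm shell band (3 × 0.4).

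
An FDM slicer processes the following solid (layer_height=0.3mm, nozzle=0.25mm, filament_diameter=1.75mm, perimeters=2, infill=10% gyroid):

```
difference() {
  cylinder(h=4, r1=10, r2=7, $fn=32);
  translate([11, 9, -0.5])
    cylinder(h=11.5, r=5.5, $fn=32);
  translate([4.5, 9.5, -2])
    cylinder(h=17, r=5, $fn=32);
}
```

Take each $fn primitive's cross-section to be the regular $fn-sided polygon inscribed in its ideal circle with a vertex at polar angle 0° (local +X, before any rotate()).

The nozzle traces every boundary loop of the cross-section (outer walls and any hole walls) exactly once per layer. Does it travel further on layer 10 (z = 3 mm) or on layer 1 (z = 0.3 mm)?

Layer 10 (z = 3): the cone contributes a regular 32-gon of circumradius 7.750 (interpolated between r1=10 and r2=7 at t=0.750) (perimeter = 2·32·7.750·sin(180°/32) = 48.62 mm); the r=5.5 cylinder at (11, 9) gives a regular 32-gon of circumradius 5.5 (constant along its height) (perimeter = 2·32·5.500·sin(180°/32) = 34.50 mm); the cylinder at (4.5, 9.5): section is a regular 32-gon, circumradius r=5 (perimeter = 2·32·5.000·sin(180°/32) = 31.37 mm); Subtracting the remaining from the first: starting from the cone, the r=5.5 cylinder at (11, 9) misses the remaining region (no effect); the r=5 cylinder at (4.5, 9.5) partially overlaps it — only the 10.34 mm² overlap (of its 78.04 mm²) is removed, clipping the outline — boundary = 49.09 mm. So its perimeter = 49.09 mm. Layer 1 (z = 0.3): the cone contributes a regular 32-gon of circumradius 9.775 (interpolated between r1=10 and r2=7 at t=0.075) (perimeter = 2·32·9.775·sin(180°/32) = 61.32 mm); the r=5.5 cylinder at (11, 9) contributes a regular 32-gon of circumradius 5.5 (perimeter = 2·32·5.500·sin(180°/32) = 34.50 mm); the cylinder at (4.5, 9.5): section is a regular 32-gon, circumradius r=5 (perimeter = 2·32·5.000·sin(180°/32) = 31.37 mm); Taking the first minus the rest: starting from the cone, the r=5.5 cylinder at (11, 9) partially overlaps it — only the 3.55 mm² overlap (of its 94.42 mm²) is removed, clipping the outline; the r=5 cylinder at (4.5, 9.5) partially overlaps it — only the 25.28 mm² overlap (of its 78.04 mm²) is removed, clipping the outline — boundary = 62.59 mm. So its perimeter = 62.59 mm. Layer 1 is larger (62.59 vs 49.09 mm).

layer 1 (z = 0.3 mm)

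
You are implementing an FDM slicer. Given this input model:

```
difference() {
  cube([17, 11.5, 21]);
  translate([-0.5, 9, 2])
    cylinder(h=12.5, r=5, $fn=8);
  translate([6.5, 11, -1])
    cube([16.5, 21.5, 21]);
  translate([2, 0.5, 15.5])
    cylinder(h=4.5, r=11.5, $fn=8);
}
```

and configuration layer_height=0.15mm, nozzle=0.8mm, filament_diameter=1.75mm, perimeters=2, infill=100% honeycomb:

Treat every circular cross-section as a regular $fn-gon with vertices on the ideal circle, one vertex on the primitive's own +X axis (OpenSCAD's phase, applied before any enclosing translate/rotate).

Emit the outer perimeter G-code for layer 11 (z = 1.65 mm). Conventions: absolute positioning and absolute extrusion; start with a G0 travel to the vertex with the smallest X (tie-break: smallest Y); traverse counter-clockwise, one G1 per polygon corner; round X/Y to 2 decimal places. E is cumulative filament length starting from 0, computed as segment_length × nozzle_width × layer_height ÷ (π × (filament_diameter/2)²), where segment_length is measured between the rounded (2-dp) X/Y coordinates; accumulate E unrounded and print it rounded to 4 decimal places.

G0 X0.00 Y0.00 Z1.65
G1 X17.00 Y0.00 E0.8481
G1 X17.00 Y11.00 E1.3969
G1 X6.50 Y11.00 E1.9208
G1 X6.50 Y11.50 E1.9457
G1 X0.00 Y11.50 E2.2700
G1 X0.00 Y0.00 E2.8437

At z = 1.65 mm: the cube (footprint 17×11.5) is included at this height; the cylinder at (-0.5, 9) is not intersected at this z (z outside [2, 14.5]); the cube at (6.5, 11) is present — its section is the full 16.5×21.5 rectangle; the cylinder at (2, 0.5) is not intersected at this z (z outside [15.5, 20]); Subtracting the remaining from the first: starting from the 17×11.5 cube, the 16.5×21.5 cube at (6.5, 11) partially overlaps it — only the 5.25 mm² overlap (of its 354.75 mm²) is removed, clipping the outline — 1 connected region. The outline is a single polygon with 6 vertices. Extrusion per mm of travel: 0.8 × 0.15 / (π × 0.875²) = 0.049890. Accumulating E over each segment gives final E = 2.8437.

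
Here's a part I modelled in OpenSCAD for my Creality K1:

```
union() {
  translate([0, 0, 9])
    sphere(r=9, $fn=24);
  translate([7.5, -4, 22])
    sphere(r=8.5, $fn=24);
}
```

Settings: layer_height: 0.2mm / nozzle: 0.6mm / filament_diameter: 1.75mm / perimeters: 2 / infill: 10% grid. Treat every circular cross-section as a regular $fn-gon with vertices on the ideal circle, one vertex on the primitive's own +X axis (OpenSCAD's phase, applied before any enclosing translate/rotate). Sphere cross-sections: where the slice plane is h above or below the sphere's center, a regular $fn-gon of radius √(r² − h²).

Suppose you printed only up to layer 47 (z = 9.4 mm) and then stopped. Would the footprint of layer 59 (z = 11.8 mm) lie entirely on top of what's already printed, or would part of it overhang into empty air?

Compare the two slices. At z = 9.4: the r=9 sphere contributes a regular 24-gon of circumradius √(9²−0.4²) = 8.991 (area = (24/2)·8.991²·sin(360°/24) = 251.08 mm²); the sphere at (7.5, -4) is absent (|z−center|=12.600 > r=8.5); Merging all regions: only the r=9 sphere is present, so the union is just that shape — area = 251.08 mm². At z = 11.8: the sphere: section is a regular 24-gon, circumradius = √(r²−h²) = √(9²−2.8²) = 8.553 (area = (24/2)·8.553²·sin(360°/24) = 227.22 mm²); the sphere at (7.5, -4) does not reach this height (|z−center|=10.200 > r=8.5); Taking the union: only the r=9 sphere is present, so the union is just that shape — area = 227.22 mm². Checking containment: the cross-section at z = 11.8 is a subset of the cross-section at z = 9.4.

entirely on top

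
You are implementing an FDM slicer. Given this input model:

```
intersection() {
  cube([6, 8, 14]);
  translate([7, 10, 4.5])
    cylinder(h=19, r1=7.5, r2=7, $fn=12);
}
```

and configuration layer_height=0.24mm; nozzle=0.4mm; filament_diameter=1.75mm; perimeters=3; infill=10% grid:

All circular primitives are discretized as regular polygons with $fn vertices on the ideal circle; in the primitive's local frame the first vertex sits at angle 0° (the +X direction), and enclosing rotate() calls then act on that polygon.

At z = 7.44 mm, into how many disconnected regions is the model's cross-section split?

1

At z = 7.44 mm: the 6×8 cube contributes its full rectangle; the cone at (7, 10) contributes a regular 12-gon of circumradius 7.423 (interpolated between r1=7.5 and r2=7 at t=0.155); Taking the intersection: the cone at (7, 10) partially overlaps the 6×8 cube; clipping to the common part keeps 21.72 mm² — 1 connected region. The result has 1 disconnected region.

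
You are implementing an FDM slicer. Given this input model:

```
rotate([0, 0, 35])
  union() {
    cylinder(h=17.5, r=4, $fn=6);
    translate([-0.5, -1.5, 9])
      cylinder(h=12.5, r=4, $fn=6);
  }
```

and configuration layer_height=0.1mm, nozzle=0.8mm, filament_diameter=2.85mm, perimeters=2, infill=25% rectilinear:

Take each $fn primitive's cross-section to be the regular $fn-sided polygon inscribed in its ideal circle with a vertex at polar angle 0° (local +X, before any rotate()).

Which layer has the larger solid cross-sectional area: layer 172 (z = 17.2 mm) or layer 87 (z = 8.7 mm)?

Layer 172 (z = 17.2): the r=4 cylinder gives a regular 6-gon of circumradius 4 (constant along its height) (area = (6/2)·4.000²·sin(360°/6) = 41.57 mm²); the cylinder at (-0.5, -1.5): section is a regular 6-gon, circumradius r=4 (area = (6/2)·4.000²·sin(360°/6) = 41.57 mm²); Merging all regions: the regions partially overlap — summed areas 83.14 mm² minus the doubly-counted overlap 30.00 mm² gives 53.14 mm² — area = 53.14 mm²; (rotated 35° about Z; rotation is an isometry so areas/perimeters/island counts are preserved). So its area = 53.14 mm². Layer 87 (z = 8.7): the r=4 cylinder contributes a regular 6-gon of circumradius 4 (area = (6/2)·4.000²·sin(360°/6) = 41.57 mm²); the cylinder at (-0.5, -1.5) is absent (z outside [9, 21.5]); Taking the union: only the r=4 cylinder is present, so the union is just that shape — area = 41.57 mm²; (whole slice rotated 35° about Z — lengths, areas and connectivity unchanged). So its area = 41.57 mm². Layer 172 is larger (53.14 vs 41.57 mm²).

layer 172 (z = 17.2 mm)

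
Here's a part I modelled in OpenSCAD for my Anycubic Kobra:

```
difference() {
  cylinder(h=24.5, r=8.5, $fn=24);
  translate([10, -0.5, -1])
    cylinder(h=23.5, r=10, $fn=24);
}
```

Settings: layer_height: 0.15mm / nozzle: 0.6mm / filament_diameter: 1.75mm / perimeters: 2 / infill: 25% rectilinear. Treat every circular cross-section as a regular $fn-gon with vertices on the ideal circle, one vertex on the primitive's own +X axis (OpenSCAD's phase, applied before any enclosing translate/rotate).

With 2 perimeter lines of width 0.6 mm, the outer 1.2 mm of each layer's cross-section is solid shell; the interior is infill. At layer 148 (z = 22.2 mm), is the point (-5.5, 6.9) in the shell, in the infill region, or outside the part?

outside

At z = 22.2 mm: the cylinder: section is a regular 24-gon, circumradius r=8.5; the cylinder at (10, -0.5): section is a regular 24-gon, circumradius r=10; Taking the first minus the rest: starting from the r=8.5 cylinder, the r=10 cylinder at (10, -0.5) partially overlaps it — only the 90.53 mm² overlap (of its 310.58 mm²) is removed, clipping the outline — 1 connected region. Overall, the cross-section is a single solid region. The nearest boundary edge runs (-6.01, 6.01)→(-4.25, 7.36); distance from the point to it = 0.40 mm. The point is not inside any of the regions above, so it lies outside the cross-section (0.40 mm from the nearest boundary).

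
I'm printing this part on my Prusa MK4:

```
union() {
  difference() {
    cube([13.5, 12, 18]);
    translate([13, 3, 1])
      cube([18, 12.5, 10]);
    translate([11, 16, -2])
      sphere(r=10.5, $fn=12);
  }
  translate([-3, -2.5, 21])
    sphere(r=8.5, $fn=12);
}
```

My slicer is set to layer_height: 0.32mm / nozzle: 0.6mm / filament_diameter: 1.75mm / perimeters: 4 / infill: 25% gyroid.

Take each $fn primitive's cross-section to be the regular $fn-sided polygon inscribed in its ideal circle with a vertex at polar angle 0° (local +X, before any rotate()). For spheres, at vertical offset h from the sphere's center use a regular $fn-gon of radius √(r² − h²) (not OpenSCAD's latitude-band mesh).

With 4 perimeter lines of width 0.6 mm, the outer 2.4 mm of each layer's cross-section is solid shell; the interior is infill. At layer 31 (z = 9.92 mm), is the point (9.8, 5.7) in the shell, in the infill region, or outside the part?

infill

At z = 9.92 mm: the 13.5×12 cube contributes its full rectangle; the cube at (13, 3) is present — its section is the full 18×12.5 rectangle; the sphere at (11, 16) is not intersected at this z (|z−center|=11.920 > r=10.5); Taking the first minus the rest: starting from the 13.5×12 cube, the 18×12.5 cube at (13, 3) partially overlaps it — only the 4.50 mm² overlap (of its 225.00 mm²) is removed, clipping the outline — 1 connected region; the sphere at (-3, -2.5) is absent (|z−center|=11.080 > r=8.5); Merging all regions: only that combined region is present, so the union is just that shape — 1 connected region. Overall, the cross-section is a single solid region. The nearest boundary edge runs (13.00, 12.00)→(13.00, 3.00); distance from the point to it = 3.20 mm. The point is inside the cross-section and 3.20 mm from the nearest boundary — more than the 2.4 mm shell width (4 × 0.6), so it's in the infill interior.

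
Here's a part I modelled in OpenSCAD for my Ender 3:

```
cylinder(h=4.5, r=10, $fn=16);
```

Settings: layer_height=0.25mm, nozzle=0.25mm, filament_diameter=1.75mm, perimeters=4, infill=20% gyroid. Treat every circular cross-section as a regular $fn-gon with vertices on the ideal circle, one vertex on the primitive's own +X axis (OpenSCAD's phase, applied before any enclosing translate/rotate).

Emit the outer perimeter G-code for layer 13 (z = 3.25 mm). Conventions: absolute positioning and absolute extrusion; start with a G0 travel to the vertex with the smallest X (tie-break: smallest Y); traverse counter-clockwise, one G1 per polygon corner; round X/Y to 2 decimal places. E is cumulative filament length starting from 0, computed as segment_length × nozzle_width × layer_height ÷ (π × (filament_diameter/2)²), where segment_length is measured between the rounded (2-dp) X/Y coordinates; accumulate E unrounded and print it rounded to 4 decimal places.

G0 X-10.00 Y0.00 Z3.25
G1 X-9.24 Y-3.83 E0.1015
G1 X-7.07 Y-7.07 E0.2028
G1 X-3.83 Y-9.24 E0.3041
G1 X0.00 Y-10.00 E0.4056
G1 X3.83 Y-9.24 E0.5070
G1 X7.07 Y-7.07 E0.6084
G1 X9.24 Y-3.83 E0.7097
G1 X10.00 Y0.00 E0.8112
G1 X9.24 Y3.83 E0.9126
G1 X7.07 Y7.07 E1.0139
G1 X3.83 Y9.24 E1.1153
G1 X0.00 Y10.00 E1.2167
G1 X-3.83 Y9.24 E1.3182
G1 X-7.07 Y7.07 E1.4195
G1 X-9.24 Y3.83 E1.5208
G1 X-10.00 Y0.00 E1.6223

At z = 3.25 mm: the cylinder: section is a regular 16-gon, circumradius r=10. The outline is a single polygon with 16 vertices. Extrusion per mm of travel: 0.25 × 0.25 / (π × 0.875²) = 0.025984. Accumulating E over each segment gives final E = 1.6223.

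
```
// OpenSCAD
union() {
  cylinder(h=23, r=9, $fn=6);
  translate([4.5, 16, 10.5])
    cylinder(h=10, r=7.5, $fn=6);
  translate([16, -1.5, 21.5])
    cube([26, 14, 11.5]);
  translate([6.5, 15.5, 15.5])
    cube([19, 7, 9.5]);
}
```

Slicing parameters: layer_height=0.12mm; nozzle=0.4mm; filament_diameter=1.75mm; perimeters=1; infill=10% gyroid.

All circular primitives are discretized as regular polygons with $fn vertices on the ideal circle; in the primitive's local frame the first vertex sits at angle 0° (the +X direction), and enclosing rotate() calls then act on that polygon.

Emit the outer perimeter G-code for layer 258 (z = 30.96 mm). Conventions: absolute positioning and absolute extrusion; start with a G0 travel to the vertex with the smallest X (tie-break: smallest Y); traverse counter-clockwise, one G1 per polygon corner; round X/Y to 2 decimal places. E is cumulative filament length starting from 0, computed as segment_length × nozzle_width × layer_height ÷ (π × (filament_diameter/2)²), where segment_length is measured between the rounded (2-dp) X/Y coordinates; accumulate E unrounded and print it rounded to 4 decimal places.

At z = 30.96 mm: the cylinder is absent (z outside [0, 23]); the cylinder at (4.5, 16) does not reach this height (z outside [10.5, 20.5]); the cube at (16, -1.5) is present — its section is the full 26×14 rectangle; the cube at (6.5, 15.5) is absent (z outside [15.5, 25]); Merging all regions: only the 26×14 cube at (16, -1.5) is present, so the union is just that shape — 1 connected region. The outline is a single polygon with 4 vertices. Extrusion per mm of travel: 0.4 × 0.12 / (π × 0.875²) = 0.019956. Accumulating E over each segment gives final E = 1.5965.

G0 X16.00 Y-1.50 Z30.96
G1 X42.00 Y-1.50 E0.5189
G1 X42.00 Y12.50 E0.7982
G1 X16.00 Y12.50 E1.3171
G1 X16.00 Y-1.50 E1.5965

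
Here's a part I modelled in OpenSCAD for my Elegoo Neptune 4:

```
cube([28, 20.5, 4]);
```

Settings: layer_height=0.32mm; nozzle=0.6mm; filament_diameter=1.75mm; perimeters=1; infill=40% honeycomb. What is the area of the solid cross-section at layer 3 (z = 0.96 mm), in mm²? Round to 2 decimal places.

574.00 mm²

At z = 0.96 mm: the cube (footprint 28×20.5) is included at this height (area 574.00 mm²). Overall, the cross-section is a single solid region. Net area = 574.00 mm².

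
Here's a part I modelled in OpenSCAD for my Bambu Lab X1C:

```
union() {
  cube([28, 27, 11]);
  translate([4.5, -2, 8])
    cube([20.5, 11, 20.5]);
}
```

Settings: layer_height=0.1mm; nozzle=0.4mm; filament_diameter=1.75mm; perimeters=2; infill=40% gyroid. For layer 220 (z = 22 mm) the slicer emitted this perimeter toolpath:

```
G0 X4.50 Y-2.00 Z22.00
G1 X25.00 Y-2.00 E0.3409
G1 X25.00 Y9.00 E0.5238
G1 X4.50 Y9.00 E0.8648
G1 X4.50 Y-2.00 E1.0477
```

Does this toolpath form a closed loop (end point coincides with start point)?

yes

Start point (G0): (4.50, -2.00). End point (last G1): the path returns to the start — closed.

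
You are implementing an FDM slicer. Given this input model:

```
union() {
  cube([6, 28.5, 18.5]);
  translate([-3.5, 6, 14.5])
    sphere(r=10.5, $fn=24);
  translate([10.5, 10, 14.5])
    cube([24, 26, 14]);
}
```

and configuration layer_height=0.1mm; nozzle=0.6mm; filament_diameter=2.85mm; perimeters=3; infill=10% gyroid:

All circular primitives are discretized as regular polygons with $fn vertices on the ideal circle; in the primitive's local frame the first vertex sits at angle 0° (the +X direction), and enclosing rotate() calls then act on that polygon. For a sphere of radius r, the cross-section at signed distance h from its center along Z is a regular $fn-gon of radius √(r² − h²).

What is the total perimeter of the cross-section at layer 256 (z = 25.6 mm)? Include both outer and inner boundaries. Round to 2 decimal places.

100.00 mm

At z = 25.6 mm: the cube is not intersected at this z (z outside [0, 18.5]); the sphere at (-3.5, 6) is absent (|z−center|=11.100 > r=10.5); the 24×26 cube at (10.5, 10) contributes its full rectangle (perimeter 100.00 mm); Combining (union): only the 24×26 cube at (10.5, 10) is present, so the union is just that shape — boundary = 100.00 mm. Overall, the cross-section is a single solid region. Total boundary length (outer) = 100.00 mm.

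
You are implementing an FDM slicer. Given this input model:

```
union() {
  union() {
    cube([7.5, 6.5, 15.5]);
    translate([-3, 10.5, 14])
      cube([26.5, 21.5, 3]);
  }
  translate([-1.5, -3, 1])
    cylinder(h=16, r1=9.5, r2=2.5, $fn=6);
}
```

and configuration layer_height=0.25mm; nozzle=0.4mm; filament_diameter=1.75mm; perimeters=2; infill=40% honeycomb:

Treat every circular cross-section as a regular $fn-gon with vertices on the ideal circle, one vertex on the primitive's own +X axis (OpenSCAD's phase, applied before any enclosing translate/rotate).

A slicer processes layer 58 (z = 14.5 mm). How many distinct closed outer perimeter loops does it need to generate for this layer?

At z = 14.5 mm: the 7.5×6.5 cube contributes its full rectangle; the cube at (-3, 10.5) (footprint 26.5×21.5) is included at this height; Merging all regions: the 2 present regions are separate (no shared area or edge), so areas and boundary lengths simply add and each stays a separate island — 2 connected regions; the cone at (-1.5, -3): at t=0.844 of its height the radius interpolates to r₁+(r₂−r₁)t = 3.594, giving a regular 6-gon of that circumradius; Combining (union): the regions partially overlap (shared area 0.04 mm²), so overlapping operands fuse into one piece — 2 connected regions. The result has 2 disconnected regions.

2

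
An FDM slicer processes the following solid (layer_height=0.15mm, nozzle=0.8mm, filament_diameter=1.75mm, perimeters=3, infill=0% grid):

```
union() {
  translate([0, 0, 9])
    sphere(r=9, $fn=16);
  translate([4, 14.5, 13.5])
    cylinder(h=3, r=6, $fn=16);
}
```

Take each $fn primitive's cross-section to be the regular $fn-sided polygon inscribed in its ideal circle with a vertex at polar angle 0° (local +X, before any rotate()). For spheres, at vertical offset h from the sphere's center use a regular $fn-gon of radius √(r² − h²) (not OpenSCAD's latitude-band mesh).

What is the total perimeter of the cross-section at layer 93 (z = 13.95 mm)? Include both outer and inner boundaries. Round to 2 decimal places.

84.38 mm

At z = 13.95 mm: the r=9 sphere contributes a regular 16-gon of circumradius √(9²−4.95²) = 7.516 (perimeter = 2·16·7.516·sin(180°/16) = 46.92 mm); the r=6 cylinder at (4, 14.5) gives a regular 16-gon of circumradius 6 (constant along its height) (perimeter = 2·16·6.000·sin(180°/16) = 37.46 mm); Merging all regions: the 2 present regions are separate (no shared area or edge), so areas and boundary lengths simply add and each stays a separate island — boundary = 84.38 mm. Overall, the cross-section has 2 separate islands. Total boundary length (outer) = 84.38 mm.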